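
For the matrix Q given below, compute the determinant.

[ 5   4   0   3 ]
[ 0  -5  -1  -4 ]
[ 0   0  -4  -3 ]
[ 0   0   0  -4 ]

Q is upper triangular, so det(Q) is the product of the diagonal entries:
det = (5) · (-5) · (-4) · (-4) = -400

|Q| = -400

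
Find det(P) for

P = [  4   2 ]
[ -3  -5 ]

det(P) = 4·(-5) − 2·(-3) = -20 − (-6) = -14

-14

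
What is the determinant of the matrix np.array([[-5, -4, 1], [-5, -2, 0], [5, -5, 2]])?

15

Expand along column 3:
  + 1 · |-5 -2; 5 -5| = 1·(25 − (-10)) = 35
  + 2 · |-5 -4; -5 -2| = 2·(10 − 20) = -20
Sum: (35) + (-20) = 15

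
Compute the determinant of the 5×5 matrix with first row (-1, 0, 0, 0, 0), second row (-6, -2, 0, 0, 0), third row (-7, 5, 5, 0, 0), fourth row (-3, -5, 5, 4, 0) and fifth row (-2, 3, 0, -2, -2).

The matrix is lower triangular, so the determinant is the product of the diagonal entries:
det = (-1) · (-2) · (5) · (4) · (-2) = -80

-80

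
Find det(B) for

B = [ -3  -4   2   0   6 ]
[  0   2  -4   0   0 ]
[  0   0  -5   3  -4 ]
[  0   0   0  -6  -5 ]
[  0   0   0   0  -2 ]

360

B is upper triangular, so det(B) is the product of the diagonal entries:
det = (-3) · (2) · (-5) · (-6) · (-2) = 360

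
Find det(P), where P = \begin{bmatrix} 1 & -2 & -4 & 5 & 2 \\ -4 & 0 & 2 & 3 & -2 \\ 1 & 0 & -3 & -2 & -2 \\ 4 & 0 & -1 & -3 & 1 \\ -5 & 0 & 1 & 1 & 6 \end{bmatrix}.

Expand along column 2 (it has 4 zeros):
  − (-2) · M_12   where M_12 = det([-4 2 3 -2; 1 -3 -2 -2; 4 -1 -3 1; -5 1 1 6]) = -90
det = (-1)·(-2)·(-90) = -180

|P| = -180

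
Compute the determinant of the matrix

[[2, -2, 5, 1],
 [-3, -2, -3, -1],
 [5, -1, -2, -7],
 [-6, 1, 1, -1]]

Expand along row 1:
  + (2) · M_11   where M_11 = det([-2 -3 -1; -1 -2 -7; 1 1 -1]) = 5
  − (-2) · M_12   where M_12 = det([-3 -3 -1; 5 -2 -7; -6 1 -1]) = -161
  + (5) · M_13   where M_13 = det([-3 -2 -1; 5 -1 -7; -6 1 -1]) = -117
  − (1) · M_14   where M_14 = det([-3 -2 -3; 5 -1 -2; -6 1 1]) = -14
det = (+1)·(2)·(5) + (-1)·(-2)·(-161) + (+1)·(5)·(-117) + (-1)·(1)·(-14) = -883

-883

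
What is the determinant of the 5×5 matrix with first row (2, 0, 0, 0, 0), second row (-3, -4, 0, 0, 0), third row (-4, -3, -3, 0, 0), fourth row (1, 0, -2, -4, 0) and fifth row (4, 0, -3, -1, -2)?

The determinant is 192.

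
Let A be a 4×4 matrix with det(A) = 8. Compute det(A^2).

The determinant is 64.

det(A^2) = (det A)^2 = (8)^2 = 64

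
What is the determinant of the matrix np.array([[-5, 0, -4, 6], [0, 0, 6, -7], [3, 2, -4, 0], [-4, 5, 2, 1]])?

Expand along row 2 (it has 2 zeros):
  − (6) · M_23   where M_23 = det([-5 0 6; 3 2 0; -4 5 1]) = 128
  + (-7) · M_24   where M_24 = det([-5 0 -4; 3 2 -4; -4 5 2]) = -212
det = (-1)·(6)·(128) + (+1)·(-7)·(-212) = 716

The determinant is 716.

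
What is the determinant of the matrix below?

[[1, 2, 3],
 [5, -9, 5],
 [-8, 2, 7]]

-409

Expand along column 1:
  + 1 · |-9 5; 2 7| = 1·(-63 − 10) = -73
  − 5 · |2 3; 2 7| = −5·(14 − 6) = -40
  + (-8) · |2 3; -9 5| = (-8)·(10 − (-27)) = -296
Sum: (-73) + (-40) + (-296) = -409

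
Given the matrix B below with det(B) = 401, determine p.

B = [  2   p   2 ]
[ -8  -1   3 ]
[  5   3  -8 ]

-9

Expanding along the column containing p, det(B) is linear in p: det(B) = (-49)·p + (-40).
Set (-49)·p + (-40) = 401  ⇒  (-49)·p = 441  ⇒  p = -9.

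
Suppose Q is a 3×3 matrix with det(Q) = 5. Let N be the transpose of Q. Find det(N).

det(Qᵀ) = det(Q).
det(N) = (1)·(5) = 5

5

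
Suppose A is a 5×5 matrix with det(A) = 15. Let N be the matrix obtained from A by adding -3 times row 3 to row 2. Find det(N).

det(N) = 15

Adding a multiple of one row to another leaves the determinant unchanged.
det(N) = (1)·(15) = 15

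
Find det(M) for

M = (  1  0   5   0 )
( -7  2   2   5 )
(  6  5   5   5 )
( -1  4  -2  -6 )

2695

Expand along row 1 (it has 2 zeros):
  + (1) · M_11   where M_11 = det([2 2 5; 5 5 5; 4 -2 -6]) = -90
  + (5) · M_13   where M_13 = det([-7 2 5; 6 5 5; -1 4 -6]) = 557
det = (+1)·(1)·(-90) + (+1)·(5)·(557) = 2695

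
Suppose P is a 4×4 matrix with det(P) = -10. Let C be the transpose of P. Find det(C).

-10

det(Pᵀ) = det(P).
det(C) = (1)·(-10) = -10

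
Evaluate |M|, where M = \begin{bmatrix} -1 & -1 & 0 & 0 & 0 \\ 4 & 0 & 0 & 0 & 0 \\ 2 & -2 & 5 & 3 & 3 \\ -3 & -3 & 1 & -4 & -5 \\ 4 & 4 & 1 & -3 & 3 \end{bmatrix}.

|M| = -624

M is block lower-triangular with a 2×2 block and a 3×3 block on the diagonal, so its determinant equals the product of the determinants of the diagonal blocks.
det of the 2×2 block = 4
det of the 3×3 block = -156
det = (4)·(-156) = -624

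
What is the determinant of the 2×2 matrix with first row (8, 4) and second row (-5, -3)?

det = 8·(-3) − 4·(-5) = -24 − (-20) = -4

-4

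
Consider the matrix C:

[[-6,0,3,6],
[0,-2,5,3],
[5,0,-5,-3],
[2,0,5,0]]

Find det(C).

Expand along column 2 (it has 3 zeros):
  + (-2) · M_22   where M_22 = det([-6 3 6; 5 -5 -3; 2 5 0]) = 102
det = (+1)·(-2)·(102) = -204

-204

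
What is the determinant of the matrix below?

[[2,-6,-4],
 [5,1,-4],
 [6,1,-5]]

Expand along column 1:
  + 2 · |1 -4; 1 -5| = 2·(-5 − (-4)) = -2
  − 5 · |-6 -4; 1 -5| = −5·(30 − (-4)) = -170
  + 6 · |-6 -4; 1 -4| = 6·(24 − (-4)) = 168
Sum: (-2) + (-170) + (168) = -4

The determinant is -4.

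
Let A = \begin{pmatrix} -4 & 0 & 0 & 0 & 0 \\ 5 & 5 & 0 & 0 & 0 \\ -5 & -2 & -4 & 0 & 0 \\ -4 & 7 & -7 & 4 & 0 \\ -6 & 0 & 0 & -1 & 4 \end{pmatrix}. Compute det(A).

A is lower triangular, so det(A) is the product of the diagonal entries:
det = (-4) · (5) · (-4) · (4) · (4) = 1280

det(A) = 1280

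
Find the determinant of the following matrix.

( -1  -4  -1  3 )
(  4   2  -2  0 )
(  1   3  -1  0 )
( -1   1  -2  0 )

The determinant is 66.

Expand along column 4 (it has 3 zeros):
  − (3) · M_14   where M_14 = det([4 2 -2; 1 3 -1; -1 1 -2]) = -22
det = (-1)·(3)·(-22) = 66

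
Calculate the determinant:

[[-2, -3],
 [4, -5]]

22

det = (-2)·(-5) − (-3)·4 = 10 − (-12) = 22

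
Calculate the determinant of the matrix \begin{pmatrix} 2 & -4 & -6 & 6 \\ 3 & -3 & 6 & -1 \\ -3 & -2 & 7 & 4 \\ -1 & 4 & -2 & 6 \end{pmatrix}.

Expand along row 1:
  + (2) · M_11   where M_11 = det([-3 6 -1; -2 7 4; 4 -2 6]) = 42
  − (-4) · M_12   where M_12 = det([3 6 -1; -3 7 4; -1 -2 6]) = 221
  + (-6) · M_13   where M_13 = det([3 -3 -1; -3 -2 4; -1 4 6]) = -112
  − (6) · M_14   where M_14 = det([3 -3 6; -3 -2 7; -1 4 -2]) = -117
det = (+1)·(2)·(42) + (-1)·(-4)·(221) + (+1)·(-6)·(-112) + (-1)·(6)·(-117) = 2342

2342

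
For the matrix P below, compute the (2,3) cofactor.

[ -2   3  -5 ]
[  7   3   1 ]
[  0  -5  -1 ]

Delete row 2 and column 3; the remaining 2×2 submatrix is [-2 3; 0 -5].
Its determinant is (-2)·(-5) − 3·0 = 10.
The cofactor carries sign (−1)^(2+3) = −1, so C_{2,3} = −(10) = -10.

-10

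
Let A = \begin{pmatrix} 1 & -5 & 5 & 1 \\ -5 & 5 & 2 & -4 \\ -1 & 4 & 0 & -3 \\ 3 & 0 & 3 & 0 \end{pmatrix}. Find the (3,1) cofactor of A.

The cofactor is -45.

Delete row 3 and column 1; the remaining 3×3 submatrix is [-5 5 1; 5 2 -4; 0 3 0].
Its determinant is -45.
The cofactor carries sign (−1)^(3+1) = +1, so C_{3,1} = +(-45) = -45.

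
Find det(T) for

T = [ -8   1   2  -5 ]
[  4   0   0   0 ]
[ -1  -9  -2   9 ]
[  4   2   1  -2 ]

|T| = -80

Expand along row 2 (it has 3 zeros):
  − (4) · M_21   where M_21 = det([1 2 -5; -9 -2 9; 2 1 -2]) = 20
det = (-1)·(4)·(20) = -80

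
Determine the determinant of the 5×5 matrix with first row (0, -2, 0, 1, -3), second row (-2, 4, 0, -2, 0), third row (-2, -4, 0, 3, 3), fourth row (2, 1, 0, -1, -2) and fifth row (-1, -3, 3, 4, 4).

Expand along column 3 (it has 4 zeros):
  + (3) · M_53   where M_53 = det([0 -2 1 -3; -2 4 -2 0; -2 -4 3 3; 2 1 -1 -2]) = 8
det = (+1)·(3)·(8) = 24

The determinant is 24.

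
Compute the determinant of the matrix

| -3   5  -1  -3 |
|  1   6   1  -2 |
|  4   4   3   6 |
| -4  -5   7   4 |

The determinant is 1269.

Expand along row 1:
  + (-3) · M_11   where M_11 = det([6 1 -2; 4 3 6; -5 7 4]) = -312
  − (5) · M_12   where M_12 = det([1 1 -2; 4 3 6; -4 7 4]) = -150
  + (-1) · M_13   where M_13 = det([1 6 -2; 4 4 6; -4 -5 4]) = -186
  − (-3) · M_14   where M_14 = det([1 6 1; 4 4 3; -4 -5 7]) = -201
det = (+1)·(-3)·(-312) + (-1)·(5)·(-150) + (+1)·(-1)·(-186) + (-1)·(-3)·(-201) = 1269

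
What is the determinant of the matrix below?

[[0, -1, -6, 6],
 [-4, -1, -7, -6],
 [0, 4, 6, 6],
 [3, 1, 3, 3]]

Expand along column 1 (it has 2 zeros):
  − (-4) · M_21   where M_21 = det([-1 -6 6; 4 6 6; 1 3 3]) = 72
  − (3) · M_41   where M_41 = det([-1 -6 6; -1 -7 -6; 4 6 6]) = 246
det = (-1)·(-4)·(72) + (-1)·(3)·(246) = -450

The determinant is -450.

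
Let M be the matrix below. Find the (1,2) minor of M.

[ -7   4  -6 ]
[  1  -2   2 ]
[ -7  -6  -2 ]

12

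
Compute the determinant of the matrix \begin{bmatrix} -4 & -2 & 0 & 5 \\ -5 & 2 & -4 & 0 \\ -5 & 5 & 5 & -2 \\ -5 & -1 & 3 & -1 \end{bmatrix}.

Expand along row 1 (it has 1 zero):
  + (-4) · M_11   where M_11 = det([2 -4 0; 5 5 -2; -1 3 -1]) = -26
  − (-2) · M_12   where M_12 = det([-5 -4 0; -5 5 -2; -5 3 -1]) = -25
  − (5) · M_14   where M_14 = det([-5 2 -4; -5 5 5; -5 -1 3]) = -240
det = (+1)·(-4)·(-26) + (-1)·(-2)·(-25) + (-1)·(5)·(-240) = 1254

The determinant is 1254.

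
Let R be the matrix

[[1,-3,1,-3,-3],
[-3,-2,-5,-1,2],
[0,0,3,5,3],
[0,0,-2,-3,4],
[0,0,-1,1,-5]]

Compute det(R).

572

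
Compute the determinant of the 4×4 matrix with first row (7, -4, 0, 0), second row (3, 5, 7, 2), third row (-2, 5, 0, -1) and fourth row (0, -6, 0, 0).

294

Expand along row 4 (it has 3 zeros):
  + (-6) · M_42   where M_42 = det([7 0 0; 3 7 2; -2 0 -1]) = -49
det = (+1)·(-6)·(-49) = 294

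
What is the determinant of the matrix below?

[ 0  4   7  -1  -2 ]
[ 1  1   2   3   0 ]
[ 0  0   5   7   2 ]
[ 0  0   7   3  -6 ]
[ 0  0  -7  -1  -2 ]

-1440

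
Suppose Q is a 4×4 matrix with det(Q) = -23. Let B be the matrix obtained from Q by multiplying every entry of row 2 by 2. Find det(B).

Scaling one row by 2 multiplies the determinant by 2.
det(B) = (2)·(-23) = -46

The determinant is -46.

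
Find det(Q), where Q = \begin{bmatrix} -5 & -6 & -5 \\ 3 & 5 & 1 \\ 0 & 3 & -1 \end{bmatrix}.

|Q| = -23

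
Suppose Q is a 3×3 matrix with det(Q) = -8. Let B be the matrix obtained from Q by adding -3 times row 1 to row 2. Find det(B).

Adding a multiple of one row to another leaves the determinant unchanged.
det(B) = (1)·(-8) = -8

det(B) = -8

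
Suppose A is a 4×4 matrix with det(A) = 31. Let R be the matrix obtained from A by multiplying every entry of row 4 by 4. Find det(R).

|R| = 124

Scaling one row by 4 multiplies the determinant by 4.
det(R) = (4)·(31) = 124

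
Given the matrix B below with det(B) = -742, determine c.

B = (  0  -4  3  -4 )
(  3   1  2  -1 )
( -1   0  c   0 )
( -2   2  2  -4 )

Expanding along the column containing c, det(B) is linear in c: det(B) = (-88)·c + (-38).
Set (-88)·c + (-38) = -742  ⇒  (-88)·c = -704  ⇒  c = 8.

c = 8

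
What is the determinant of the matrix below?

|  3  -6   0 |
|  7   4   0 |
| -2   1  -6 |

Expand along column 3:
  + (-6) · |3 -6; 7 4| = (-6)·(12 − (-42)) = -324

-324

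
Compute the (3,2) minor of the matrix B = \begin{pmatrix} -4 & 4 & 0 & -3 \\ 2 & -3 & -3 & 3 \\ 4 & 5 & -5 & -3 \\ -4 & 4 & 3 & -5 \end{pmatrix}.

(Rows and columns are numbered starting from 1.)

Delete row 3 and column 2; the remaining 3×3 submatrix is [-4 0 -3; 2 -3 3; -4 3 -5].
Its determinant is -6.

-6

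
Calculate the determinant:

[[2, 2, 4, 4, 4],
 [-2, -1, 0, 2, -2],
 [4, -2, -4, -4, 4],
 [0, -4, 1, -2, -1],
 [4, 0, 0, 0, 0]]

1536

Expand along row 5 (it has 4 zeros):
  + (4) · M_51   where M_51 = det([2 4 4 4; -1 0 2 -2; -2 -4 -4 4; -4 1 -2 -1]) = 384
det = (+1)·(4)·(384) = 1536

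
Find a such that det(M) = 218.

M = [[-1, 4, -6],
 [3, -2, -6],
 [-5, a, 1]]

Expanding along the column containing a, det(M) is linear in a: det(M) = (-24)·a + (170).
Set (-24)·a + (170) = 218  ⇒  (-24)·a = 48  ⇒  a = -2.

-2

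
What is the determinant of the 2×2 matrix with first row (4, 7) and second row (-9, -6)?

det = 4·(-6) − 7·(-9) = -24 − (-63) = 39

The determinant is 39.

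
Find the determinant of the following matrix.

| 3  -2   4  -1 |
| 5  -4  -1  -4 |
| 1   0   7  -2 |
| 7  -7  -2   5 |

The determinant is -62.

Expand along row 3 (it has 1 zero):
  + (1) · M_31   where M_31 = det([-2 4 -1; -4 -1 -4; -7 -2 5]) = 217
  + (7) · M_33   where M_33 = det([3 -2 -1; 5 -4 -4; 7 -7 5]) = -31
  − (-2) · M_34   where M_34 = det([3 -2 4; 5 -4 -1; 7 -7 -2]) = -31
det = (+1)·(1)·(217) + (+1)·(7)·(-31) + (-1)·(-2)·(-31) = -62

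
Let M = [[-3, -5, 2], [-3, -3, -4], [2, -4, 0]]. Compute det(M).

Expand along row 3:
  + 2 · |-5 2; -3 -4| = 2·(20 − (-6)) = 52
  − (-4) · |-3 2; -3 -4| = −(-4)·(12 − (-6)) = 72
Sum: (52) + (72) = 124

124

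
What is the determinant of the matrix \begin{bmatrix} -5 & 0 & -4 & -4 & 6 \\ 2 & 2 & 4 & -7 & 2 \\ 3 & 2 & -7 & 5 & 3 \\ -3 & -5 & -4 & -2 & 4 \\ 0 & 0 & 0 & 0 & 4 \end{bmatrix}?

Expand along row 5 (it has 4 zeros):
  + (4) · M_55   where M_55 = det([-5 0 -4 -4; 2 2 4 -7; 3 2 -7 5; -3 -5 -4 -2]) = -1997
det = (+1)·(4)·(-1997) = -7988

-7988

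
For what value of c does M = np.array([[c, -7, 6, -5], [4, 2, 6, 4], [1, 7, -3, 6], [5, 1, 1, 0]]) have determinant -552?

Expanding along the column containing c, det(M) is linear in c: det(M) = (64)·c + (-40).
Set (64)·c + (-40) = -552  ⇒  (64)·c = -512  ⇒  c = -8.

-8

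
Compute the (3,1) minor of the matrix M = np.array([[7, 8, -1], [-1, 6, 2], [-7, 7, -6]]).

22

Delete row 3 and column 1; the remaining 2×2 submatrix is [8 -1; 6 2].
Its determinant is 8·2 − (-1)·6 = 22.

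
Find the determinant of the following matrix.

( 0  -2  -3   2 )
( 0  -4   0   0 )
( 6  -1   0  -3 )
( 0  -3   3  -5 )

216

Expand along row 2 (it has 3 zeros):
  + (-4) · M_22   where M_22 = det([0 -3 2; 6 0 -3; 0 3 -5]) = -54
det = (+1)·(-4)·(-54) = 216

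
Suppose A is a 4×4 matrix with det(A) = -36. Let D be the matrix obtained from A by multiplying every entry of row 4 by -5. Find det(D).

The determinant is 180.

Scaling one row by -5 multiplies the determinant by -5.
det(D) = (-5)·(-36) = 180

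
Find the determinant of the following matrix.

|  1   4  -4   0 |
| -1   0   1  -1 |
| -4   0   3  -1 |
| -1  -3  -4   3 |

74

Expand along column 2 (it has 2 zeros):
  − (4) · M_12   where M_12 = det([-1 1 -1; -4 3 -1; -1 -4 3]) = -11
  + (-3) · M_42   where M_42 = det([1 -4 0; -1 1 -1; -4 3 -1]) = -10
det = (-1)·(4)·(-11) + (+1)·(-3)·(-10) = 74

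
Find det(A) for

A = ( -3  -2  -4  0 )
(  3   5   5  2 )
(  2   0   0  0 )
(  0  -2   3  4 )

det(A) = 136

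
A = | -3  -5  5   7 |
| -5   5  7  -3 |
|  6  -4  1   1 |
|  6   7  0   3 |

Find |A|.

-5416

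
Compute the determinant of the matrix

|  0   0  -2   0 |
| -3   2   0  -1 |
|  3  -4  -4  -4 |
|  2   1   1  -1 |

Expand along row 1 (it has 3 zeros):
  + (-2) · M_13   where M_13 = det([-3 2 -1; 3 -4 -4; 2 1 -1]) = -45
det = (+1)·(-2)·(-45) = 90

The determinant is 90.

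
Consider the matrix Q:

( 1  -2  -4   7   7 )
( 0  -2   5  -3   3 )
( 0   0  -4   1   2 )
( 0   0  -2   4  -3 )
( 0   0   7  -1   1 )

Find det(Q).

The determinant is 150.

Q is block upper-triangular with a 2×2 block and a 3×3 block on the diagonal, so its determinant equals the product of the determinants of the diagonal blocks.
det of the 2×2 block = -2
det of the 3×3 block = -75
det = (-2)·(-75) = 150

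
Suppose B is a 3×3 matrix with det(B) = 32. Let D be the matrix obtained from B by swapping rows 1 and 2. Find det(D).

Swapping two rows multiplies the determinant by −1.
det(D) = (-1)·(32) = -32

The determinant is -32.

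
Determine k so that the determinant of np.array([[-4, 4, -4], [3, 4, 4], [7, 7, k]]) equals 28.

8

Expanding along the row containing k, det(B) is linear in k: det(B) = (-28)·k + (252).
Set (-28)·k + (252) = 28  ⇒  (-28)·k = -224  ⇒  k = 8.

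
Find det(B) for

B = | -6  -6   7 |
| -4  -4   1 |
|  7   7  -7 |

0

Expand along row 1:
  + (-6) · |-4 1; 7 -7| = (-6)·(28 − 7) = -126
  − (-6) · |-4 1; 7 -7| = −(-6)·(28 − 7) = 126
  + 7 · |-4 -4; 7 7| = 7·(-28 − (-28)) = 0
Sum: (-126) + (126) + (0) = 0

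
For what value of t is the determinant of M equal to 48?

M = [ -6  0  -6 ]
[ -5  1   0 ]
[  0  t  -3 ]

Expanding along the column containing t, det(M) is linear in t: det(M) = (30)·t + (18).
Set (30)·t + (18) = 48  ⇒  (30)·t = 30  ⇒  t = 1.

t = 1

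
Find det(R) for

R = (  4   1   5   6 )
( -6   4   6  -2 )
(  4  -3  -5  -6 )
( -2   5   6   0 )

Expand along row 4 (it has 1 zero):
  − (-2) · M_41   where M_41 = det([1 5 6; 4 6 -2; -3 -5 -6]) = 92
  + (5) · M_42   where M_42 = det([4 5 6; -6 6 -2; 4 -5 -6]) = -368
  − (6) · M_43   where M_43 = det([4 1 6; -6 4 -2; 4 -3 -6]) = -152
det = (-1)·(-2)·(92) + (+1)·(5)·(-368) + (-1)·(6)·(-152) = -744

|R| = -744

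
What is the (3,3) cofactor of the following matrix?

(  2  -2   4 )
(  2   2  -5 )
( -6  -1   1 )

8

Delete row 3 and column 3; the remaining 2×2 submatrix is [2 -2; 2 2].
Its determinant is 2·2 − (-2)·2 = 8.
The cofactor carries sign (−1)^(3+3) = +1, so C_{3,3} = +(8) = 8.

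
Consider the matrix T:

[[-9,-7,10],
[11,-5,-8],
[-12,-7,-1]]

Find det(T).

det(T) = -1660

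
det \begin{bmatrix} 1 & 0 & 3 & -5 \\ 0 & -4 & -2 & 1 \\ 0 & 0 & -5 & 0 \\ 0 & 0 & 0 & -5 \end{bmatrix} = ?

The determinant is -100.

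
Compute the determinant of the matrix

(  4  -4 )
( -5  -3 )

-32

det = 4·(-3) − (-4)·(-5) = -12 − 20 = -32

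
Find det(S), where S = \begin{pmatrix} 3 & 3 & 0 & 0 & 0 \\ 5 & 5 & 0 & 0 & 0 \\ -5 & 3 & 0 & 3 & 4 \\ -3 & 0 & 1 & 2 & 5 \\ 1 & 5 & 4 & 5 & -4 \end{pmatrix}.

S is block lower-triangular with a 2×2 block and a 3×3 block on the diagonal, so its determinant equals the product of the determinants of the diagonal blocks.
det of the 2×2 block = 0
det of the 3×3 block = 60
det = (0)·(60) = 0

0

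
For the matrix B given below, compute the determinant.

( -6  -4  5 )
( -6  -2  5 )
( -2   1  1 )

Expand along column 1:
  + (-6) · |-2 5; 1 1| = (-6)·(-2 − 5) = 42
  − (-6) · |-4 5; 1 1| = −(-6)·(-4 − 5) = -54
  + (-2) · |-4 5; -2 5| = (-2)·(-20 − (-10)) = 20
Sum: (42) + (-54) + (20) = 8

The determinant is 8.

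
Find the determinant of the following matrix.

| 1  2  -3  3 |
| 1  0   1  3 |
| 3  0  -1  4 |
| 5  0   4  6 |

Expand along column 2 (it has 3 zeros):
  − (2) · M_12   where M_12 = det([1 1 3; 3 -1 4; 5 4 6]) = 31
det = (-1)·(2)·(31) = -62

-62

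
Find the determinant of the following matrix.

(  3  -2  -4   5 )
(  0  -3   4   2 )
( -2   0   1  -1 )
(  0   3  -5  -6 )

-137

Expand along column 1 (it has 2 zeros):
  + (3) · M_11   where M_11 = det([-3 4 2; 0 1 -1; 3 -5 -6]) = 15
  + (-2) · M_31   where M_31 = det([-2 -4 5; -3 4 2; 3 -5 -6]) = 91
det = (+1)·(3)·(15) + (+1)·(-2)·(91) = -137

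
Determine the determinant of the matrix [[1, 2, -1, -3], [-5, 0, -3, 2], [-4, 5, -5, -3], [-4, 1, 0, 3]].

-23

Expand along row 2 (it has 1 zero):
  − (-5) · M_21   where M_21 = det([2 -1 -3; 5 -5 -3; 1 0 3]) = -27
  − (-3) · M_23   where M_23 = det([1 2 -3; -4 5 -3; -4 1 3]) = 18
  + (2) · M_24   where M_24 = det([1 2 -1; -4 5 -5; -4 1 0]) = 29
det = (-1)·(-5)·(-27) + (-1)·(-3)·(18) + (+1)·(2)·(29) = -23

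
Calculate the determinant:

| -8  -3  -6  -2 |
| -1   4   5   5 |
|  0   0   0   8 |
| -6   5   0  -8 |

-1408

Expand along row 3 (it has 3 zeros):
  − (8) · M_34   where M_34 = det([-8 -3 -6; -1 4 5; -6 5 0]) = 176
det = (-1)·(8)·(176) = -1408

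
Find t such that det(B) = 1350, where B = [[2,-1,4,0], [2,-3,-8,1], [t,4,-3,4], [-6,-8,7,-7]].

Expanding along the column containing t, det(B) is linear in t: det(B) = (-165)·t + (690).
Set (-165)·t + (690) = 1350  ⇒  (-165)·t = 660  ⇒  t = -4.

-4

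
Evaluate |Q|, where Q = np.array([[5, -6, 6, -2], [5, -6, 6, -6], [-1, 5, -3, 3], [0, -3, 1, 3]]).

32

Expand along row 4 (it has 1 zero):
  + (-3) · M_42   where M_42 = det([5 6 -2; 5 6 -6; -1 -3 3]) = -36
  − (1) · M_43   where M_43 = det([5 -6 -2; 5 -6 -6; -1 5 3]) = 76
  + (3) · M_44   where M_44 = det([5 -6 6; 5 -6 6; -1 5 -3]) = 0
det = (+1)·(-3)·(-36) + (-1)·(1)·(76) + (+1)·(3)·(0) = 32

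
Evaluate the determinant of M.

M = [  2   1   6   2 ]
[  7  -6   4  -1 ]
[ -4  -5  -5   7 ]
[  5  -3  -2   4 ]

Expand along row 1:
  + (2) · M_11   where M_11 = det([-6 4 -1; -5 -5 7; -3 -2 4]) = 37
  − (1) · M_12   where M_12 = det([7 4 -1; -4 -5 7; 5 -2 4]) = 129
  + (6) · M_13   where M_13 = det([7 -6 -1; -4 -5 7; 5 -3 4]) = -336
  − (2) · M_14   where M_14 = det([7 -6 4; -4 -5 -5; 5 -3 -2]) = 311
det = (+1)·(2)·(37) + (-1)·(1)·(129) + (+1)·(6)·(-336) + (-1)·(2)·(311) = -2693

-2693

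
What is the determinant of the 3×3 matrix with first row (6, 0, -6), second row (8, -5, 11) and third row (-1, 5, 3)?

Expand along column 2:
  + (-5) · |6 -6; -1 3| = (-5)·(18 − 6) = -60
  − 5 · |6 -6; 8 11| = −5·(66 − (-48)) = -570
Sum: (-60) + (-570) = -630

The determinant is -630.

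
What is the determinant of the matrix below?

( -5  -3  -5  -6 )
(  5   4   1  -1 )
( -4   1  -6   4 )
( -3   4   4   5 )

2069

Expand along row 1:
  + (-5) · M_11   where M_11 = det([4 1 -1; 1 -6 4; 4 4 5]) = -201
  − (-3) · M_12   where M_12 = det([5 1 -1; -4 -6 4; -3 4 5]) = -188
  + (-5) · M_13   where M_13 = det([5 4 -1; -4 1 4; -3 4 5]) = -10
  − (-6) · M_14   where M_14 = det([5 4 1; -4 1 -6; -3 4 4]) = 263
det = (+1)·(-5)·(-201) + (-1)·(-3)·(-188) + (+1)·(-5)·(-10) + (-1)·(-6)·(263) = 2069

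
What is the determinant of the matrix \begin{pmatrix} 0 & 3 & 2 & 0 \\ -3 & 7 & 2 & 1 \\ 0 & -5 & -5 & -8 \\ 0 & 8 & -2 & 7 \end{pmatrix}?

-633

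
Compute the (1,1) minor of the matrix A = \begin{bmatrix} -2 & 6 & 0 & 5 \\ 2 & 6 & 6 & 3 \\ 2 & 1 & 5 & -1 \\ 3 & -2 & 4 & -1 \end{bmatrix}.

Delete row 1 and column 1; the remaining 3×3 submatrix is [6 6 3; 1 5 -1; -2 4 -1].
Its determinant is 54.

54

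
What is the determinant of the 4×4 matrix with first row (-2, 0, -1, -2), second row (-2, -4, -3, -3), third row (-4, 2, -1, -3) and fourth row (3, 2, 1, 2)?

6

Expand along row 1 (it has 1 zero):
  + (-2) · M_11   where M_11 = det([-4 -3 -3; 2 -1 -3; 2 1 2]) = 14
  + (-1) · M_13   where M_13 = det([-2 -4 -3; -4 2 -3; 3 2 2]) = 26
  − (-2) · M_14   where M_14 = det([-2 -4 -3; -4 2 -1; 3 2 1]) = 30
det = (+1)·(-2)·(14) + (+1)·(-1)·(26) + (-1)·(-2)·(30) = 6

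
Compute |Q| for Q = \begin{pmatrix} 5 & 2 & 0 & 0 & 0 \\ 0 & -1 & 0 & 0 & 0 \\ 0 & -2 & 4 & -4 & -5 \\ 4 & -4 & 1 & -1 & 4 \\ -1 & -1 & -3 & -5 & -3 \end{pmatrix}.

-840

Q is block lower-triangular with a 2×2 block and a 3×3 block on the diagonal, so its determinant equals the product of the determinants of the diagonal blocks.
det of the 2×2 block = -5
det of the 3×3 block = 168
det = (-5)·(168) = -840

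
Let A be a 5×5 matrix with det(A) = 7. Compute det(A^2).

49

det(A^2) = (det A)^2 = (7)^2 = 49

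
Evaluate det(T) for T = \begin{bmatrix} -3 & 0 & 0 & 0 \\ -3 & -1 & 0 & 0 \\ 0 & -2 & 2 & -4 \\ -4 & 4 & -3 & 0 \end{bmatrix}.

|T| = -36

T is block lower-triangular with a 2×2 block and a 2×2 block on the diagonal, so its determinant equals the product of the determinants of the diagonal blocks.
det of the 2×2 block = 3
det of the 2×2 block = -12
det = (3)·(-12) = -36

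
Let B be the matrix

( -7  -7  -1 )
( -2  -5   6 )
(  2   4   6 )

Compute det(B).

Expand along column 1:
  + (-7) · |-5 6; 4 6| = (-7)·(-30 − 24) = 378
  − (-2) · |-7 -1; 4 6| = −(-2)·(-42 − (-4)) = -76
  + 2 · |-7 -1; -5 6| = 2·(-42 − 5) = -94
Sum: (378) + (-76) + (-94) = 208

208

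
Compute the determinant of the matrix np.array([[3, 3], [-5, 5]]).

30

det = 3·5 − 3·(-5) = 15 − (-15) = 30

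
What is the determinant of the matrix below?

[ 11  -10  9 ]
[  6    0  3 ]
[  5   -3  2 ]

-93

Expand along column 2:
  − (-10) · |6 3; 5 2| = −(-10)·(12 − 15) = -30
  − (-3) · |11 9; 6 3| = −(-3)·(33 − 54) = -63
Sum: (-30) + (-63) = -93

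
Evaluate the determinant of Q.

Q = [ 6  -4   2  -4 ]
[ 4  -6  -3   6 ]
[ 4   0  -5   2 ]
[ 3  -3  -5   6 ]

Expand along row 3 (it has 1 zero):
  + (4) · M_31   where M_31 = det([-4 2 -4; -6 -3 6; -3 -5 6]) = -96
  + (-5) · M_33   where M_33 = det([6 -4 -4; 4 -6 6; 3 -3 6]) = -108
  − (2) · M_34   where M_34 = det([6 -4 2; 4 -6 -3; 3 -3 -5]) = 94
det = (+1)·(4)·(-96) + (+1)·(-5)·(-108) + (-1)·(2)·(94) = -32

-32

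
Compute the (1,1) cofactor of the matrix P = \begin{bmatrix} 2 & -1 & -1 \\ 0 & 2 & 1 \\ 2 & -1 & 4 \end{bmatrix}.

Delete row 1 and column 1; the remaining 2×2 submatrix is [2 1; -1 4].
Its determinant is 2·4 − 1·(-1) = 9.
The cofactor carries sign (−1)^(1+1) = +1, so C_{1,1} = +(9) = 9.

9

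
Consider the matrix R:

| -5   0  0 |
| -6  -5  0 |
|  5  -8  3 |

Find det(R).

The determinant is 75.

R is lower triangular, so det(R) is the product of the diagonal entries:
det = (-5) · (-5) · (3) = 75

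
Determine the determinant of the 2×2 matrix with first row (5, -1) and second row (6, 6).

det = 5·6 − (-1)·6 = 30 − (-6) = 36

36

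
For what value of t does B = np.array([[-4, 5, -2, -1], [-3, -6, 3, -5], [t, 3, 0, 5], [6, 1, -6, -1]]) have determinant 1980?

-9

Expanding along the column containing t, det(B) is linear in t: det(B) = (-176)·t + (396).
Set (-176)·t + (396) = 1980  ⇒  (-176)·t = 1584  ⇒  t = -9.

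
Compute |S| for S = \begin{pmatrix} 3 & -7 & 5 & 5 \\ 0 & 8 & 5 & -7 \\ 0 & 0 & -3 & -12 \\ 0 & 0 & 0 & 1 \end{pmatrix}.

S is upper triangular, so det(S) is the product of the diagonal entries:
det = (3) · (8) · (-3) · (1) = -72

-72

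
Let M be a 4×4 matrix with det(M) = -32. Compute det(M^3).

det(M^3) = (det M)^3 = (-32)^3 = -32768

The determinant is -32768.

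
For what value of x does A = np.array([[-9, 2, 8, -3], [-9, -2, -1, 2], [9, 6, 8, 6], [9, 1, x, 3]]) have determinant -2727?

Expanding along the column containing x, det(A) is linear in x: det(A) = (-468)·x + (-855).
Set (-468)·x + (-855) = -2727  ⇒  (-468)·x = -1872  ⇒  x = 4.

4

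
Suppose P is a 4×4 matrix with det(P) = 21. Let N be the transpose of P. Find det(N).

det(Pᵀ) = det(P).
det(N) = (1)·(21) = 21

det(N) = 21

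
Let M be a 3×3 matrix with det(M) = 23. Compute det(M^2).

det(M^2) = (det M)^2 = (23)^2 = 529

The determinant is 529.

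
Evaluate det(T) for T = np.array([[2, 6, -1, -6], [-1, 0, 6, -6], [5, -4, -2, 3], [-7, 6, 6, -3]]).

The determinant is 1086.

Expand along row 2 (it has 1 zero):
  − (-1) · M_21   where M_21 = det([6 -1 -6; -4 -2 3; 6 6 -3]) = -6
  − (6) · M_23   where M_23 = det([2 6 -6; 5 -4 3; -7 6 -3]) = -60
  + (-6) · M_24   where M_24 = det([2 6 -1; 5 -4 -2; -7 6 6]) = -122
det = (-1)·(-1)·(-6) + (-1)·(6)·(-60) + (+1)·(-6)·(-122) = 1086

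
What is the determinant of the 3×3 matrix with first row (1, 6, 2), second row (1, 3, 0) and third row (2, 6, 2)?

-6

Expand along column 3:
  + 2 · |1 3; 2 6| = 2·(6 − 6) = 0
  + 2 · |1 6; 1 3| = 2·(3 − 6) = -6
Sum: (0) + (-6) = -6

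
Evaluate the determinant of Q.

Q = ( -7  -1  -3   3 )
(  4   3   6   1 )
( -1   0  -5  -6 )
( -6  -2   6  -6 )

-1784

Expand along row 3 (it has 1 zero):
  + (-1) · M_31   where M_31 = det([-1 -3 3; 3 6 1; -2 6 -6]) = 84
  + (-5) · M_33   where M_33 = det([-7 -1 3; 4 3 1; -6 -2 -6]) = 124
  − (-6) · M_34   where M_34 = det([-7 -1 -3; 4 3 6; -6 -2 6]) = -180
det = (+1)·(-1)·(84) + (+1)·(-5)·(124) + (-1)·(-6)·(-180) = -1784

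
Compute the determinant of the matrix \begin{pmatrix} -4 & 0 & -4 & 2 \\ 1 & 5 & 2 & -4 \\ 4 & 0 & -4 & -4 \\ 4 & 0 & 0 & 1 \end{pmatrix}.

640

Expand along column 2 (it has 3 zeros):
  + (5) · M_22   where M_22 = det([-4 -4 2; 4 -4 -4; 4 0 1]) = 128
det = (+1)·(5)·(128) = 640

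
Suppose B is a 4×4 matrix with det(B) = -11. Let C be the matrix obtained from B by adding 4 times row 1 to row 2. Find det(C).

Adding a multiple of one row to another leaves the determinant unchanged.
det(C) = (1)·(-11) = -11

-11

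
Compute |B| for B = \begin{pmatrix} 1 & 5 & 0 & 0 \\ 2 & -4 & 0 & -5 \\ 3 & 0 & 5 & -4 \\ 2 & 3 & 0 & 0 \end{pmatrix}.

-175

Expand along column 3 (it has 3 zeros):
  + (5) · M_33   where M_33 = det([1 5 0; 2 -4 -5; 2 3 0]) = -35
det = (+1)·(5)·(-35) = -175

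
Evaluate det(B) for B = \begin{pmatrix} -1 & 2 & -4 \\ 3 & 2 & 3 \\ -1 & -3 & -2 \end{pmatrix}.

Expand along column 1:
  + (-1) · |2 3; -3 -2| = (-1)·(-4 − (-9)) = -5
  − 3 · |2 -4; -3 -2| = −3·(-4 − 12) = 48
  + (-1) · |2 -4; 2 3| = (-1)·(6 − (-8)) = -14
Sum: (-5) + (48) + (-14) = 29

det(B) = 29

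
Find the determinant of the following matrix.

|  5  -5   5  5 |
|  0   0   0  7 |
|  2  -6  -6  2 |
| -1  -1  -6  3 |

140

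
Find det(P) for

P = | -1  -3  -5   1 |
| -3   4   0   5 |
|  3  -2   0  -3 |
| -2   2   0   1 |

det(P) = -50

Expand along column 3 (it has 3 zeros):
  + (-5) · M_13   where M_13 = det([-3 4 5; 3 -2 -3; -2 2 1]) = 10
det = (+1)·(-5)·(10) = -50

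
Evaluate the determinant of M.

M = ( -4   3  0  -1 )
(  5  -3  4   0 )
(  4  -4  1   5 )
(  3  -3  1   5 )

Expand along row 1 (it has 1 zero):
  + (-4) · M_11   where M_11 = det([-3 4 0; -4 1 5; -3 1 5]) = 20
  − (3) · M_12   where M_12 = det([5 4 0; 4 1 5; 3 1 5]) = -20
  − (-1) · M_14   where M_14 = det([5 -3 4; 4 -4 1; 3 -3 1]) = -2
det = (+1)·(-4)·(20) + (-1)·(3)·(-20) + (-1)·(-1)·(-2) = -22

|M| = -22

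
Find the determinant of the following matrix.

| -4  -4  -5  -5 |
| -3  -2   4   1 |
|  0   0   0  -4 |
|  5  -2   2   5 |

Expand along row 3 (it has 3 zeros):
  − (-4) · M_34   where M_34 = det([-4 -4 -5; -3 -2 4; 5 -2 2]) = -200
det = (-1)·(-4)·(-200) = -800

-800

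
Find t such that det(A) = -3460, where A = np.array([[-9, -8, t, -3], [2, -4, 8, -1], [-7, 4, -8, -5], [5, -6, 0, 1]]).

Expanding along the column containing t, det(A) is linear in t: det(A) = (-2)·t + (-3472).
Set (-2)·t + (-3472) = -3460  ⇒  (-2)·t = 12  ⇒  t = -6.

-6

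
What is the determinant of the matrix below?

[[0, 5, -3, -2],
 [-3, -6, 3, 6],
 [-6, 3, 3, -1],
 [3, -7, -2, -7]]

Expand along row 1 (it has 1 zero):
  − (5) · M_12   where M_12 = det([-3 3 6; -6 3 -1; 3 -2 -7]) = -48
  + (-3) · M_13   where M_13 = det([-3 -6 6; -6 3 -1; 3 -7 -7]) = 552
  − (-2) · M_14   where M_14 = det([-3 -6 3; -6 3 3; 3 -7 -2]) = 72
det = (-1)·(5)·(-48) + (+1)·(-3)·(552) + (-1)·(-2)·(72) = -1272

-1272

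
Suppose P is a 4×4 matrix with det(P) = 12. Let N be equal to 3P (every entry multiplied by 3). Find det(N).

For a 4×4 matrix, det(3P) = 3^4·det(P) = 81·det(P).
det(N) = (81)·(12) = 972

972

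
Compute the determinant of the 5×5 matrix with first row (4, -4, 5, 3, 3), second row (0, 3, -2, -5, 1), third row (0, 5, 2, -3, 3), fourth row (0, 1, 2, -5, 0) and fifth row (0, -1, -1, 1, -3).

Expand along column 1 (it has 4 zeros):
  + (4) · M_11   where M_11 = det([3 -2 -5 1; 5 2 -3 3; 1 2 -5 0; -1 -1 1 -3]) = 232
det = (+1)·(4)·(232) = 928

928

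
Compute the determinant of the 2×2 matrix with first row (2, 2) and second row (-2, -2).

0

det = 2·(-2) − 2·(-2) = -4 − (-4) = 0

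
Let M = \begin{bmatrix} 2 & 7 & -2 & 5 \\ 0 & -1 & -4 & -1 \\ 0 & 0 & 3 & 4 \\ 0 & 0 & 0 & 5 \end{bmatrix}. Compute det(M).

|M| = -30

M is upper triangular, so det(M) is the product of the diagonal entries:
det = (2) · (-1) · (3) · (5) = -30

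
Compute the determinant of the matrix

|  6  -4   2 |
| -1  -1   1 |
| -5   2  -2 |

Expand along column 1:
  + 6 · |-1 1; 2 -2| = 6·(2 − 2) = 0
  − (-1) · |-4 2; 2 -2| = −(-1)·(8 − 4) = 4
  + (-5) · |-4 2; -1 1| = (-5)·(-4 − (-2)) = 10
Sum: (0) + (4) + (10) = 14

The determinant is 14.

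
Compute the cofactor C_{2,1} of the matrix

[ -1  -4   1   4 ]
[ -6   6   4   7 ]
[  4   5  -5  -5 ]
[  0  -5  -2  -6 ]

The cofactor is 165.

Delete row 2 and column 1; the remaining 3×3 submatrix is [-4 1 4; 5 -5 -5; -5 -2 -6].
Its determinant is -165.
The cofactor carries sign (−1)^(2+1) = −1, so C_{2,1} = −(-165) = 165.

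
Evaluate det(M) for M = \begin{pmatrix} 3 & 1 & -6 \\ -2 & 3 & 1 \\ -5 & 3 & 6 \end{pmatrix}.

Expand along column 1:
  + 3 · |3 1; 3 6| = 3·(18 − 3) = 45
  − (-2) · |1 -6; 3 6| = −(-2)·(6 − (-18)) = 48
  + (-5) · |1 -6; 3 1| = (-5)·(1 − (-18)) = -95
Sum: (45) + (48) + (-95) = -2

-2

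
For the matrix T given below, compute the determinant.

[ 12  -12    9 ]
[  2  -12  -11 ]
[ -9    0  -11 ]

Expand along column 2:
  − (-12) · |2 -11; -9 -11| = −(-12)·(-22 − 99) = -1452
  + (-12) · |12 9; -9 -11| = (-12)·(-132 − (-81)) = 612
Sum: (-1452) + (612) = -840

The determinant is -840.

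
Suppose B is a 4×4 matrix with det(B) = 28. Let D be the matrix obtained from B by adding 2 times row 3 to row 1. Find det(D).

The determinant is 28.

Adding a multiple of one row to another leaves the determinant unchanged.
det(D) = (1)·(28) = 28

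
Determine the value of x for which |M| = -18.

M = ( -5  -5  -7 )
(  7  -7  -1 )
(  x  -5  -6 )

Expanding along the row containing x, det(M) is linear in x: det(M) = (-44)·x + (-150).
Set (-44)·x + (-150) = -18  ⇒  (-44)·x = 132  ⇒  x = -3.

x = -3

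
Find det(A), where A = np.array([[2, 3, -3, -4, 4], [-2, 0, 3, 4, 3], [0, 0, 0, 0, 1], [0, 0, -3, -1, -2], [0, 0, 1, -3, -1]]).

A is block upper-triangular with a 2×2 block and a 3×3 block on the diagonal, so its determinant equals the product of the determinants of the diagonal blocks.
det of the 2×2 block = 6
det of the 3×3 block = 10
det = (6)·(10) = 60

|A| = 60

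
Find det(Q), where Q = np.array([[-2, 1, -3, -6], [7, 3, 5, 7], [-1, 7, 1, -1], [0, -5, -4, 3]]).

Expand along row 4 (it has 1 zero):
  + (-5) · M_42   where M_42 = det([-2 -3 -6; 7 5 7; -1 1 -1]) = -48
  − (-4) · M_43   where M_43 = det([-2 1 -6; 7 3 7; -1 7 -1]) = -208
  + (3) · M_44   where M_44 = det([-2 1 -3; 7 3 5; -1 7 1]) = -104
det = (+1)·(-5)·(-48) + (-1)·(-4)·(-208) + (+1)·(3)·(-104) = -904

|Q| = -904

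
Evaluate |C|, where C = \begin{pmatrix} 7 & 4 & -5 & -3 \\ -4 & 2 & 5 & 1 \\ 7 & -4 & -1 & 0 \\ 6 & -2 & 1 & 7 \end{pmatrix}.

Expand along row 3 (it has 1 zero):
  + (7) · M_31   where M_31 = det([4 -5 -3; 2 5 1; -2 1 7]) = 180
  − (-4) · M_32   where M_32 = det([7 -5 -3; -4 5 1; 6 1 7]) = 170
  + (-1) · M_33   where M_33 = det([7 4 -3; -4 2 1; 6 -2 7]) = 260
det = (+1)·(7)·(180) + (-1)·(-4)·(170) + (+1)·(-1)·(260) = 1680

1680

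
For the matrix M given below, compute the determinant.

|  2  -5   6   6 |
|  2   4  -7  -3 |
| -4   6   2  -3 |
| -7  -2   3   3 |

Expand along row 1:
  + (2) · M_11   where M_11 = det([4 -7 -3; 6 2 -3; -2 3 3]) = 78
  − (-5) · M_12   where M_12 = det([2 -7 -3; -4 2 -3; -7 3 3]) = -207
  + (6) · M_13   where M_13 = det([2 4 -3; -4 6 -3; -7 -2 3]) = 6
  − (6) · M_14   where M_14 = det([2 4 -7; -4 6 2; -7 -2 3]) = -314
det = (+1)·(2)·(78) + (-1)·(-5)·(-207) + (+1)·(6)·(6) + (-1)·(6)·(-314) = 1041

1041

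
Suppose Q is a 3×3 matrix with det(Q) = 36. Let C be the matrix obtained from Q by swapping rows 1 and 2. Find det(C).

det(C) = -36

Swapping two rows multiplies the determinant by −1.
det(C) = (-1)·(36) = -36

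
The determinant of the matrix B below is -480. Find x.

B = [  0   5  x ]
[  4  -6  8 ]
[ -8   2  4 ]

x = 2

Expanding along the row containing x, det(B) is linear in x: det(B) = (-40)·x + (-400).
Set (-40)·x + (-400) = -480  ⇒  (-40)·x = -80  ⇒  x = 2.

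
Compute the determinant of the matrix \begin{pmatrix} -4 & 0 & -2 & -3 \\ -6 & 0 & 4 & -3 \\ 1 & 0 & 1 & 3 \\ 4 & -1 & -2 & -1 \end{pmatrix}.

The determinant is 60.

Expand along column 2 (it has 3 zeros):
  + (-1) · M_42   where M_42 = det([-4 -2 -3; -6 4 -3; 1 1 3]) = -60
det = (+1)·(-1)·(-60) = 60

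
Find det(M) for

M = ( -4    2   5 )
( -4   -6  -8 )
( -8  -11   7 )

684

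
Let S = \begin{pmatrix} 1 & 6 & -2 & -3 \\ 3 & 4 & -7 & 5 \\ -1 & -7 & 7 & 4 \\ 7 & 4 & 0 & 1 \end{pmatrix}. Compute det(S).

Expand along row 4 (it has 1 zero):
  − (7) · M_41   where M_41 = det([6 -2 -3; 4 -7 5; -7 7 4]) = -213
  + (4) · M_42   where M_42 = det([1 -2 -3; 3 -7 5; -1 7 4]) = -71
  + (1) · M_44   where M_44 = det([1 6 -2; 3 4 -7; -1 -7 7]) = -71
det = (-1)·(7)·(-213) + (+1)·(4)·(-71) + (+1)·(1)·(-71) = 1136

|S| = 1136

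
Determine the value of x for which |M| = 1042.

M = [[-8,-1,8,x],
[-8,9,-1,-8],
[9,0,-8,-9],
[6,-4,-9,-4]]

Expanding along the row containing x, det(M) is linear in x: det(M) = (-589)·x + (5754).
Set (-589)·x + (5754) = 1042  ⇒  (-589)·x = -4712  ⇒  x = 8.

8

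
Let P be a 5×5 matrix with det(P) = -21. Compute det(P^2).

det(P^2) = (det P)^2 = (-21)^2 = 441

441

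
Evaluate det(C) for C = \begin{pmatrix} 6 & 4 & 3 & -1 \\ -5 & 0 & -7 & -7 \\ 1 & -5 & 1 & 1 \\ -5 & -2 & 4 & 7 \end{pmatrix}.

|C| = 687

Expand along row 2 (it has 1 zero):
  − (-5) · M_21   where M_21 = det([4 3 -1; -5 1 1; -2 4 7]) = 129
  − (-7) · M_23   where M_23 = det([6 4 -1; 1 -5 1; -5 -2 7]) = -219
  + (-7) · M_24   where M_24 = det([6 4 3; 1 -5 1; -5 -2 4]) = -225
det = (-1)·(-5)·(129) + (-1)·(-7)·(-219) + (+1)·(-7)·(-225) = 687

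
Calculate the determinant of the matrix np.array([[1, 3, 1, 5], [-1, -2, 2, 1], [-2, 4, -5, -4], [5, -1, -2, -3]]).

Expand along row 1:
  + (1) · M_11   where M_11 = det([-2 2 1; 4 -5 -4; -1 -2 -3]) = 5
  − (3) · M_12   where M_12 = det([-1 2 1; -2 -5 -4; 5 -2 -3]) = -30
  + (1) · M_13   where M_13 = det([-1 -2 1; -2 4 -4; 5 -1 -3]) = 50
  − (5) · M_14   where M_14 = det([-1 -2 2; -2 4 -5; 5 -1 -2]) = 35
det = (+1)·(1)·(5) + (-1)·(3)·(-30) + (+1)·(1)·(50) + (-1)·(5)·(35) = -30

-30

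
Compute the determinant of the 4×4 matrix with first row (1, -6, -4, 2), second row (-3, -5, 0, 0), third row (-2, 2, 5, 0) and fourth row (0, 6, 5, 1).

-71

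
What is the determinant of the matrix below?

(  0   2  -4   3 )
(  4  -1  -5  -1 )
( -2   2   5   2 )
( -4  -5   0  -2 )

-162

Expand along row 1 (it has 1 zero):
  − (2) · M_12   where M_12 = det([4 -5 -1; -2 5 2; -4 0 -2]) = 0
  + (-4) · M_13   where M_13 = det([4 -1 -1; -2 2 2; -4 -5 -2]) = 18
  − (3) · M_14   where M_14 = det([4 -1 -5; -2 2 5; -4 -5 0]) = 30
det = (-1)·(2)·(0) + (+1)·(-4)·(18) + (-1)·(3)·(30) = -162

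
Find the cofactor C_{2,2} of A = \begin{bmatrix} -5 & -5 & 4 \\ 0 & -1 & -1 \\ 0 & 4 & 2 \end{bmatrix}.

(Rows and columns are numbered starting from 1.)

Delete row 2 and column 2; the remaining 2×2 submatrix is [-5 4; 0 2].
Its determinant is (-5)·2 − 4·0 = -10.
The cofactor carries sign (−1)^(2+2) = +1, so C_{2,2} = +(-10) = -10.

The cofactor is -10.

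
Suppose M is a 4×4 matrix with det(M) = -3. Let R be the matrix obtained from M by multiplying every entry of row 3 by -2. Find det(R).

6

Scaling one row by -2 multiplies the determinant by -2.
det(R) = (-2)·(-3) = 6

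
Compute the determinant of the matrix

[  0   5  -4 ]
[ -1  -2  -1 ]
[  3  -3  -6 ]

-81

Expand along column 1:
  − (-1) · |5 -4; -3 -6| = −(-1)·(-30 − 12) = -42
  + 3 · |5 -4; -2 -1| = 3·(-5 − 8) = -39
Sum: (-42) + (-39) = -81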